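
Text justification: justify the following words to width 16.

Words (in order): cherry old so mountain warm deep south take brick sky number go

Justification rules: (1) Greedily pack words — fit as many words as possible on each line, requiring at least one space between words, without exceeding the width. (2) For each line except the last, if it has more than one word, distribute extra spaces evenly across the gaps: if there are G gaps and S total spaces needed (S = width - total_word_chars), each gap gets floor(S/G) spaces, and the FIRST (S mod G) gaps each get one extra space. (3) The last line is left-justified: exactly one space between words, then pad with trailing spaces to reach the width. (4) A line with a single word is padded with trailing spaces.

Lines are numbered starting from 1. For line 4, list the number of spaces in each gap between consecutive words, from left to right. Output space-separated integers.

Line 1: ['cherry', 'old', 'so'] (min_width=13, slack=3)
Line 2: ['mountain', 'warm'] (min_width=13, slack=3)
Line 3: ['deep', 'south', 'take'] (min_width=15, slack=1)
Line 4: ['brick', 'sky', 'number'] (min_width=16, slack=0)
Line 5: ['go'] (min_width=2, slack=14)

Answer: 1 1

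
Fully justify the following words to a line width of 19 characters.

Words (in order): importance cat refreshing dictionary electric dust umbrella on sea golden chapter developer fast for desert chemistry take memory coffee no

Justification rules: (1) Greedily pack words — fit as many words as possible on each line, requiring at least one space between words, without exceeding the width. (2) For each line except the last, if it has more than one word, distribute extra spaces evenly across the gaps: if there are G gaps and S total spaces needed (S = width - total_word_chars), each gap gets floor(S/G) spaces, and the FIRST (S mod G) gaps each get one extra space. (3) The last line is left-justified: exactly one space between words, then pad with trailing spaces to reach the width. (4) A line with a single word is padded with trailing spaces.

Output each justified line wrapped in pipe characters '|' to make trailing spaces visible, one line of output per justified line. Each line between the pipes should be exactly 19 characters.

Line 1: ['importance', 'cat'] (min_width=14, slack=5)
Line 2: ['refreshing'] (min_width=10, slack=9)
Line 3: ['dictionary', 'electric'] (min_width=19, slack=0)
Line 4: ['dust', 'umbrella', 'on'] (min_width=16, slack=3)
Line 5: ['sea', 'golden', 'chapter'] (min_width=18, slack=1)
Line 6: ['developer', 'fast', 'for'] (min_width=18, slack=1)
Line 7: ['desert', 'chemistry'] (min_width=16, slack=3)
Line 8: ['take', 'memory', 'coffee'] (min_width=18, slack=1)
Line 9: ['no'] (min_width=2, slack=17)

Answer: |importance      cat|
|refreshing         |
|dictionary electric|
|dust   umbrella  on|
|sea  golden chapter|
|developer  fast for|
|desert    chemistry|
|take  memory coffee|
|no                 |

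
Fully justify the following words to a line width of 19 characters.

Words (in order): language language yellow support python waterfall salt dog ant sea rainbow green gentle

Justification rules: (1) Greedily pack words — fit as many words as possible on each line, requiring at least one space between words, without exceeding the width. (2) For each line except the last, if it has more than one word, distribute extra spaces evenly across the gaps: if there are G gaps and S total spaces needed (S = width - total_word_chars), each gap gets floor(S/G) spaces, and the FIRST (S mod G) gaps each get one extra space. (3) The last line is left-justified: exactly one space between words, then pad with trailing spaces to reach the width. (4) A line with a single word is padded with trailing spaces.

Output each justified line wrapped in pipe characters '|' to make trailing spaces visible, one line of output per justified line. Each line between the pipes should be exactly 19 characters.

Line 1: ['language', 'language'] (min_width=17, slack=2)
Line 2: ['yellow', 'support'] (min_width=14, slack=5)
Line 3: ['python', 'waterfall'] (min_width=16, slack=3)
Line 4: ['salt', 'dog', 'ant', 'sea'] (min_width=16, slack=3)
Line 5: ['rainbow', 'green'] (min_width=13, slack=6)
Line 6: ['gentle'] (min_width=6, slack=13)

Answer: |language   language|
|yellow      support|
|python    waterfall|
|salt  dog  ant  sea|
|rainbow       green|
|gentle             |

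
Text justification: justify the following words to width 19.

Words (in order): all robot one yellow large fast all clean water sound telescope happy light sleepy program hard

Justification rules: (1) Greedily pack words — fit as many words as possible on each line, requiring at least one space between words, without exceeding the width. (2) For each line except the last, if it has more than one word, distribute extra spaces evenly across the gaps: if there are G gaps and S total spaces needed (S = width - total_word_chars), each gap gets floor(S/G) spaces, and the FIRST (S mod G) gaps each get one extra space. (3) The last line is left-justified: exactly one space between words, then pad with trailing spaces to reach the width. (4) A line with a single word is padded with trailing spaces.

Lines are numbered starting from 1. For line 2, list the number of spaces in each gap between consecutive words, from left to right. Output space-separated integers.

Line 1: ['all', 'robot', 'one'] (min_width=13, slack=6)
Line 2: ['yellow', 'large', 'fast'] (min_width=17, slack=2)
Line 3: ['all', 'clean', 'water'] (min_width=15, slack=4)
Line 4: ['sound', 'telescope'] (min_width=15, slack=4)
Line 5: ['happy', 'light', 'sleepy'] (min_width=18, slack=1)
Line 6: ['program', 'hard'] (min_width=12, slack=7)

Answer: 2 2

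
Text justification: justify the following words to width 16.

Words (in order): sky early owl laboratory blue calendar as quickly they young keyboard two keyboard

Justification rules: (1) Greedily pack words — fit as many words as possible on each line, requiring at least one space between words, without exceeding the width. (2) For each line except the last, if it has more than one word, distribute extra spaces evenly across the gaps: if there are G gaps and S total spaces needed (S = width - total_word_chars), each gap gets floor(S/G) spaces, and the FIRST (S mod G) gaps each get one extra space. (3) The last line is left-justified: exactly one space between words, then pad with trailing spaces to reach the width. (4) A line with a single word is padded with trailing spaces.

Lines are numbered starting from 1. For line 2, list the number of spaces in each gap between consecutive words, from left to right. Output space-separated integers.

Line 1: ['sky', 'early', 'owl'] (min_width=13, slack=3)
Line 2: ['laboratory', 'blue'] (min_width=15, slack=1)
Line 3: ['calendar', 'as'] (min_width=11, slack=5)
Line 4: ['quickly', 'they'] (min_width=12, slack=4)
Line 5: ['young', 'keyboard'] (min_width=14, slack=2)
Line 6: ['two', 'keyboard'] (min_width=12, slack=4)

Answer: 2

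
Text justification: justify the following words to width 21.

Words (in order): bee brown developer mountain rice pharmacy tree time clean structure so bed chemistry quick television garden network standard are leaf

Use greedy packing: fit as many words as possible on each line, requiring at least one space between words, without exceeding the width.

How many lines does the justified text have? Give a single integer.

Answer: 8

Derivation:
Line 1: ['bee', 'brown', 'developer'] (min_width=19, slack=2)
Line 2: ['mountain', 'rice'] (min_width=13, slack=8)
Line 3: ['pharmacy', 'tree', 'time'] (min_width=18, slack=3)
Line 4: ['clean', 'structure', 'so'] (min_width=18, slack=3)
Line 5: ['bed', 'chemistry', 'quick'] (min_width=19, slack=2)
Line 6: ['television', 'garden'] (min_width=17, slack=4)
Line 7: ['network', 'standard', 'are'] (min_width=20, slack=1)
Line 8: ['leaf'] (min_width=4, slack=17)
Total lines: 8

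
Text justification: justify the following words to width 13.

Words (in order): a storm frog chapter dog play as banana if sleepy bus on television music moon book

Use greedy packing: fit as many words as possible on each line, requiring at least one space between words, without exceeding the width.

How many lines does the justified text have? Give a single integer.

Line 1: ['a', 'storm', 'frog'] (min_width=12, slack=1)
Line 2: ['chapter', 'dog'] (min_width=11, slack=2)
Line 3: ['play', 'as'] (min_width=7, slack=6)
Line 4: ['banana', 'if'] (min_width=9, slack=4)
Line 5: ['sleepy', 'bus', 'on'] (min_width=13, slack=0)
Line 6: ['television'] (min_width=10, slack=3)
Line 7: ['music', 'moon'] (min_width=10, slack=3)
Line 8: ['book'] (min_width=4, slack=9)
Total lines: 8

Answer: 8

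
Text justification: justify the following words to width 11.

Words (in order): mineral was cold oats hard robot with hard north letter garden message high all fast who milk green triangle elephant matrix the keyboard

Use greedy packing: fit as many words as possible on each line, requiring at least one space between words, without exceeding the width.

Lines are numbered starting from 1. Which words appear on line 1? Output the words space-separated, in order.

Answer: mineral was

Derivation:
Line 1: ['mineral', 'was'] (min_width=11, slack=0)
Line 2: ['cold', 'oats'] (min_width=9, slack=2)
Line 3: ['hard', 'robot'] (min_width=10, slack=1)
Line 4: ['with', 'hard'] (min_width=9, slack=2)
Line 5: ['north'] (min_width=5, slack=6)
Line 6: ['letter'] (min_width=6, slack=5)
Line 7: ['garden'] (min_width=6, slack=5)
Line 8: ['message'] (min_width=7, slack=4)
Line 9: ['high', 'all'] (min_width=8, slack=3)
Line 10: ['fast', 'who'] (min_width=8, slack=3)
Line 11: ['milk', 'green'] (min_width=10, slack=1)
Line 12: ['triangle'] (min_width=8, slack=3)
Line 13: ['elephant'] (min_width=8, slack=3)
Line 14: ['matrix', 'the'] (min_width=10, slack=1)
Line 15: ['keyboard'] (min_width=8, slack=3)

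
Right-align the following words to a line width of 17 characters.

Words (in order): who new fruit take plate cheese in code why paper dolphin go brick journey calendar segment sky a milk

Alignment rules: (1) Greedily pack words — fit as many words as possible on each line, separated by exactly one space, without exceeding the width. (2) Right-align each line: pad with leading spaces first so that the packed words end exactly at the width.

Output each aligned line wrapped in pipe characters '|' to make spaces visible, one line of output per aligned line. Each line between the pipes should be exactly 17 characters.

Answer: |    who new fruit|
|take plate cheese|
|in code why paper|
| dolphin go brick|
| journey calendar|
|    segment sky a|
|             milk|

Derivation:
Line 1: ['who', 'new', 'fruit'] (min_width=13, slack=4)
Line 2: ['take', 'plate', 'cheese'] (min_width=17, slack=0)
Line 3: ['in', 'code', 'why', 'paper'] (min_width=17, slack=0)
Line 4: ['dolphin', 'go', 'brick'] (min_width=16, slack=1)
Line 5: ['journey', 'calendar'] (min_width=16, slack=1)
Line 6: ['segment', 'sky', 'a'] (min_width=13, slack=4)
Line 7: ['milk'] (min_width=4, slack=13)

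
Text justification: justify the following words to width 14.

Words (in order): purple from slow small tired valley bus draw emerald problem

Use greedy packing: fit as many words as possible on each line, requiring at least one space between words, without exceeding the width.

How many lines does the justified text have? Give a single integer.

Line 1: ['purple', 'from'] (min_width=11, slack=3)
Line 2: ['slow', 'small'] (min_width=10, slack=4)
Line 3: ['tired', 'valley'] (min_width=12, slack=2)
Line 4: ['bus', 'draw'] (min_width=8, slack=6)
Line 5: ['emerald'] (min_width=7, slack=7)
Line 6: ['problem'] (min_width=7, slack=7)
Total lines: 6

Answer: 6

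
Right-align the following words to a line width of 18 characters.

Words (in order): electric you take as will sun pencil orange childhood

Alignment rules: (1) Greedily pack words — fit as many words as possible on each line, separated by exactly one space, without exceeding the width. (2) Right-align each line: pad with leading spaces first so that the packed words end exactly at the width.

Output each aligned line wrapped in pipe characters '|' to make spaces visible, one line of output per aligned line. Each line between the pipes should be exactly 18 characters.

Line 1: ['electric', 'you', 'take'] (min_width=17, slack=1)
Line 2: ['as', 'will', 'sun', 'pencil'] (min_width=18, slack=0)
Line 3: ['orange', 'childhood'] (min_width=16, slack=2)

Answer: | electric you take|
|as will sun pencil|
|  orange childhood|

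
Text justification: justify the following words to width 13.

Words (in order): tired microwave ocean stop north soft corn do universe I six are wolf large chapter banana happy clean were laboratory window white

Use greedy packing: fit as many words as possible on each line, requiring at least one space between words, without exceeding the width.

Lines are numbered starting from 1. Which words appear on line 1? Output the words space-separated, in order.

Line 1: ['tired'] (min_width=5, slack=8)
Line 2: ['microwave'] (min_width=9, slack=4)
Line 3: ['ocean', 'stop'] (min_width=10, slack=3)
Line 4: ['north', 'soft'] (min_width=10, slack=3)
Line 5: ['corn', 'do'] (min_width=7, slack=6)
Line 6: ['universe', 'I'] (min_width=10, slack=3)
Line 7: ['six', 'are', 'wolf'] (min_width=12, slack=1)
Line 8: ['large', 'chapter'] (min_width=13, slack=0)
Line 9: ['banana', 'happy'] (min_width=12, slack=1)
Line 10: ['clean', 'were'] (min_width=10, slack=3)
Line 11: ['laboratory'] (min_width=10, slack=3)
Line 12: ['window', 'white'] (min_width=12, slack=1)

Answer: tired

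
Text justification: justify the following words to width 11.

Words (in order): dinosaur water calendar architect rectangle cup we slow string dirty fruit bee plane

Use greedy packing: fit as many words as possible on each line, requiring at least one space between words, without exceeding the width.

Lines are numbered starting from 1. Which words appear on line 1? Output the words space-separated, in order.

Answer: dinosaur

Derivation:
Line 1: ['dinosaur'] (min_width=8, slack=3)
Line 2: ['water'] (min_width=5, slack=6)
Line 3: ['calendar'] (min_width=8, slack=3)
Line 4: ['architect'] (min_width=9, slack=2)
Line 5: ['rectangle'] (min_width=9, slack=2)
Line 6: ['cup', 'we', 'slow'] (min_width=11, slack=0)
Line 7: ['string'] (min_width=6, slack=5)
Line 8: ['dirty', 'fruit'] (min_width=11, slack=0)
Line 9: ['bee', 'plane'] (min_width=9, slack=2)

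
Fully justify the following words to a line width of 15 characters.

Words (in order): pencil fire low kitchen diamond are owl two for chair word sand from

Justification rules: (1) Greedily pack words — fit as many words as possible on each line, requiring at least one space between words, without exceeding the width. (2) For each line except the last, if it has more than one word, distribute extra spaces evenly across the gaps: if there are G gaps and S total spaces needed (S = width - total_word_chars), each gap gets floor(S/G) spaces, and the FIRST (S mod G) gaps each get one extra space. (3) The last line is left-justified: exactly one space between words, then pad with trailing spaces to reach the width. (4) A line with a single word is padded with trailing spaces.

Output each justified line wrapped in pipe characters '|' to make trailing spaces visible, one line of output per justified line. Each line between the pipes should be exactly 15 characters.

Line 1: ['pencil', 'fire', 'low'] (min_width=15, slack=0)
Line 2: ['kitchen', 'diamond'] (min_width=15, slack=0)
Line 3: ['are', 'owl', 'two', 'for'] (min_width=15, slack=0)
Line 4: ['chair', 'word', 'sand'] (min_width=15, slack=0)
Line 5: ['from'] (min_width=4, slack=11)

Answer: |pencil fire low|
|kitchen diamond|
|are owl two for|
|chair word sand|
|from           |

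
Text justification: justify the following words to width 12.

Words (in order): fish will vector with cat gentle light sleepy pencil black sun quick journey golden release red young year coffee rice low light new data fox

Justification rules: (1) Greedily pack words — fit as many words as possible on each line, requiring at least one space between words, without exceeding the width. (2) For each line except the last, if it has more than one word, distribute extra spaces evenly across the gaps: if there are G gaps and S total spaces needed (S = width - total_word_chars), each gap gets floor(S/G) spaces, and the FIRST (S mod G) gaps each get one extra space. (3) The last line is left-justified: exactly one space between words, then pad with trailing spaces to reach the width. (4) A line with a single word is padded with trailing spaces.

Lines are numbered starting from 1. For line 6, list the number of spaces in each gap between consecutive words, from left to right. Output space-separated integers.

Line 1: ['fish', 'will'] (min_width=9, slack=3)
Line 2: ['vector', 'with'] (min_width=11, slack=1)
Line 3: ['cat', 'gentle'] (min_width=10, slack=2)
Line 4: ['light', 'sleepy'] (min_width=12, slack=0)
Line 5: ['pencil', 'black'] (min_width=12, slack=0)
Line 6: ['sun', 'quick'] (min_width=9, slack=3)
Line 7: ['journey'] (min_width=7, slack=5)
Line 8: ['golden'] (min_width=6, slack=6)
Line 9: ['release', 'red'] (min_width=11, slack=1)
Line 10: ['young', 'year'] (min_width=10, slack=2)
Line 11: ['coffee', 'rice'] (min_width=11, slack=1)
Line 12: ['low', 'light'] (min_width=9, slack=3)
Line 13: ['new', 'data', 'fox'] (min_width=12, slack=0)

Answer: 4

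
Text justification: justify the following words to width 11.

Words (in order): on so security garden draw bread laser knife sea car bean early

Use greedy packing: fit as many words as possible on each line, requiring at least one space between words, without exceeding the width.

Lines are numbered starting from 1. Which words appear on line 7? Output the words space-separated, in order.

Line 1: ['on', 'so'] (min_width=5, slack=6)
Line 2: ['security'] (min_width=8, slack=3)
Line 3: ['garden', 'draw'] (min_width=11, slack=0)
Line 4: ['bread', 'laser'] (min_width=11, slack=0)
Line 5: ['knife', 'sea'] (min_width=9, slack=2)
Line 6: ['car', 'bean'] (min_width=8, slack=3)
Line 7: ['early'] (min_width=5, slack=6)

Answer: early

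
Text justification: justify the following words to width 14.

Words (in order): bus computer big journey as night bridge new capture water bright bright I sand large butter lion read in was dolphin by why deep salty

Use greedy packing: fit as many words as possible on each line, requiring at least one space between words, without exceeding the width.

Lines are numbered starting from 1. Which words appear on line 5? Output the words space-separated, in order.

Answer: water bright

Derivation:
Line 1: ['bus', 'computer'] (min_width=12, slack=2)
Line 2: ['big', 'journey', 'as'] (min_width=14, slack=0)
Line 3: ['night', 'bridge'] (min_width=12, slack=2)
Line 4: ['new', 'capture'] (min_width=11, slack=3)
Line 5: ['water', 'bright'] (min_width=12, slack=2)
Line 6: ['bright', 'I', 'sand'] (min_width=13, slack=1)
Line 7: ['large', 'butter'] (min_width=12, slack=2)
Line 8: ['lion', 'read', 'in'] (min_width=12, slack=2)
Line 9: ['was', 'dolphin', 'by'] (min_width=14, slack=0)
Line 10: ['why', 'deep', 'salty'] (min_width=14, slack=0)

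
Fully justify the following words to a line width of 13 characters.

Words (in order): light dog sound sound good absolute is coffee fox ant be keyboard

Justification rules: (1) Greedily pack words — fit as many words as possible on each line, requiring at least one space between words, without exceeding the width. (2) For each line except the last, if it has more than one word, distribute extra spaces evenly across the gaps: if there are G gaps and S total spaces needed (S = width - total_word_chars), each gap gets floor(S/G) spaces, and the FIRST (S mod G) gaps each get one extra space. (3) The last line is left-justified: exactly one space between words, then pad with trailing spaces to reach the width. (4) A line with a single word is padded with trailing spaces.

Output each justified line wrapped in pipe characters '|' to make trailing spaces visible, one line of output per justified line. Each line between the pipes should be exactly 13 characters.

Line 1: ['light', 'dog'] (min_width=9, slack=4)
Line 2: ['sound', 'sound'] (min_width=11, slack=2)
Line 3: ['good', 'absolute'] (min_width=13, slack=0)
Line 4: ['is', 'coffee', 'fox'] (min_width=13, slack=0)
Line 5: ['ant', 'be'] (min_width=6, slack=7)
Line 6: ['keyboard'] (min_width=8, slack=5)

Answer: |light     dog|
|sound   sound|
|good absolute|
|is coffee fox|
|ant        be|
|keyboard     |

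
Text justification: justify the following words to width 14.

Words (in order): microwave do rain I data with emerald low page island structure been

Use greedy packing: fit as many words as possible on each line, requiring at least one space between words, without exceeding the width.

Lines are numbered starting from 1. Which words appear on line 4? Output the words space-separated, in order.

Answer: low page

Derivation:
Line 1: ['microwave', 'do'] (min_width=12, slack=2)
Line 2: ['rain', 'I', 'data'] (min_width=11, slack=3)
Line 3: ['with', 'emerald'] (min_width=12, slack=2)
Line 4: ['low', 'page'] (min_width=8, slack=6)
Line 5: ['island'] (min_width=6, slack=8)
Line 6: ['structure', 'been'] (min_width=14, slack=0)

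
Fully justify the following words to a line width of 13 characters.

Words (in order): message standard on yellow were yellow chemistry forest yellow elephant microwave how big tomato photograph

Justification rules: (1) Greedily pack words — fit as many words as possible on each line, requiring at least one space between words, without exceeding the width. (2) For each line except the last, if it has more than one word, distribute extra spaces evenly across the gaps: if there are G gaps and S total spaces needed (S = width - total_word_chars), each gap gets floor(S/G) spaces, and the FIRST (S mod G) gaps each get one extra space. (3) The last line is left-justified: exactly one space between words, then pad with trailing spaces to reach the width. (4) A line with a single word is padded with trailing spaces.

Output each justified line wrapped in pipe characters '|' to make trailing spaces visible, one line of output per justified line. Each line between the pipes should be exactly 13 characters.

Answer: |message      |
|standard   on|
|yellow   were|
|yellow       |
|chemistry    |
|forest yellow|
|elephant     |
|microwave how|
|big    tomato|
|photograph   |

Derivation:
Line 1: ['message'] (min_width=7, slack=6)
Line 2: ['standard', 'on'] (min_width=11, slack=2)
Line 3: ['yellow', 'were'] (min_width=11, slack=2)
Line 4: ['yellow'] (min_width=6, slack=7)
Line 5: ['chemistry'] (min_width=9, slack=4)
Line 6: ['forest', 'yellow'] (min_width=13, slack=0)
Line 7: ['elephant'] (min_width=8, slack=5)
Line 8: ['microwave', 'how'] (min_width=13, slack=0)
Line 9: ['big', 'tomato'] (min_width=10, slack=3)
Line 10: ['photograph'] (min_width=10, slack=3)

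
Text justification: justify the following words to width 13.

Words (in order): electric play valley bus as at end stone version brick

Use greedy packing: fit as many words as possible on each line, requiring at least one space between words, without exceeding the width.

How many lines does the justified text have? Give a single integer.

Line 1: ['electric', 'play'] (min_width=13, slack=0)
Line 2: ['valley', 'bus', 'as'] (min_width=13, slack=0)
Line 3: ['at', 'end', 'stone'] (min_width=12, slack=1)
Line 4: ['version', 'brick'] (min_width=13, slack=0)
Total lines: 4

Answer: 4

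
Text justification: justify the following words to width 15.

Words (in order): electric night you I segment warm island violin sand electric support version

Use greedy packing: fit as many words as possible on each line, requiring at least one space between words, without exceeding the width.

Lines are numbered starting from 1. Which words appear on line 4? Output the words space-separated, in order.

Line 1: ['electric', 'night'] (min_width=14, slack=1)
Line 2: ['you', 'I', 'segment'] (min_width=13, slack=2)
Line 3: ['warm', 'island'] (min_width=11, slack=4)
Line 4: ['violin', 'sand'] (min_width=11, slack=4)
Line 5: ['electric'] (min_width=8, slack=7)
Line 6: ['support', 'version'] (min_width=15, slack=0)

Answer: violin sand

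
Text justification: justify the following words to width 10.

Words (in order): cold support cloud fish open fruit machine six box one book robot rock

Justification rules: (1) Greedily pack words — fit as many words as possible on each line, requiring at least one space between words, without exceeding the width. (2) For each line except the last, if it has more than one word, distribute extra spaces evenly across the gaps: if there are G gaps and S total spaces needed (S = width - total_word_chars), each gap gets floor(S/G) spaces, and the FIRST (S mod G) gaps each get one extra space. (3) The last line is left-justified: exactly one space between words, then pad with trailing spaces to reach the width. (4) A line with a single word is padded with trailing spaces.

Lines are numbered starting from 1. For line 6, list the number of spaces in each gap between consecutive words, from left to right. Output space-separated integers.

Answer: 4

Derivation:
Line 1: ['cold'] (min_width=4, slack=6)
Line 2: ['support'] (min_width=7, slack=3)
Line 3: ['cloud', 'fish'] (min_width=10, slack=0)
Line 4: ['open', 'fruit'] (min_width=10, slack=0)
Line 5: ['machine'] (min_width=7, slack=3)
Line 6: ['six', 'box'] (min_width=7, slack=3)
Line 7: ['one', 'book'] (min_width=8, slack=2)
Line 8: ['robot', 'rock'] (min_width=10, slack=0)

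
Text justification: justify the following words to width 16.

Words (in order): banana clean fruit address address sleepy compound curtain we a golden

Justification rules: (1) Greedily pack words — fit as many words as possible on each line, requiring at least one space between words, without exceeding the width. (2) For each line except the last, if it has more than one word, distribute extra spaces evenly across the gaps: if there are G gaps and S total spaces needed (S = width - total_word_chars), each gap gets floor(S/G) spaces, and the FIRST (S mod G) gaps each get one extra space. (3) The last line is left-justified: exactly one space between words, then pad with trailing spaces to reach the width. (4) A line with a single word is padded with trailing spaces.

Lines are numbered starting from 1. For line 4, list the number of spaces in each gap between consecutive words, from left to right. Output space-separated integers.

Answer: 1

Derivation:
Line 1: ['banana', 'clean'] (min_width=12, slack=4)
Line 2: ['fruit', 'address'] (min_width=13, slack=3)
Line 3: ['address', 'sleepy'] (min_width=14, slack=2)
Line 4: ['compound', 'curtain'] (min_width=16, slack=0)
Line 5: ['we', 'a', 'golden'] (min_width=11, slack=5)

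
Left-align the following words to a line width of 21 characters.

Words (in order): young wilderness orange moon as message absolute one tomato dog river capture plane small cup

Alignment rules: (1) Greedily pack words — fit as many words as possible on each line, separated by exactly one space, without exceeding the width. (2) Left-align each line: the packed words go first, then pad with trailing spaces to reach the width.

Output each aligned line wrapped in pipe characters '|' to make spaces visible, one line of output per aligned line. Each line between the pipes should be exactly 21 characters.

Line 1: ['young', 'wilderness'] (min_width=16, slack=5)
Line 2: ['orange', 'moon', 'as'] (min_width=14, slack=7)
Line 3: ['message', 'absolute', 'one'] (min_width=20, slack=1)
Line 4: ['tomato', 'dog', 'river'] (min_width=16, slack=5)
Line 5: ['capture', 'plane', 'small'] (min_width=19, slack=2)
Line 6: ['cup'] (min_width=3, slack=18)

Answer: |young wilderness     |
|orange moon as       |
|message absolute one |
|tomato dog river     |
|capture plane small  |
|cup                  |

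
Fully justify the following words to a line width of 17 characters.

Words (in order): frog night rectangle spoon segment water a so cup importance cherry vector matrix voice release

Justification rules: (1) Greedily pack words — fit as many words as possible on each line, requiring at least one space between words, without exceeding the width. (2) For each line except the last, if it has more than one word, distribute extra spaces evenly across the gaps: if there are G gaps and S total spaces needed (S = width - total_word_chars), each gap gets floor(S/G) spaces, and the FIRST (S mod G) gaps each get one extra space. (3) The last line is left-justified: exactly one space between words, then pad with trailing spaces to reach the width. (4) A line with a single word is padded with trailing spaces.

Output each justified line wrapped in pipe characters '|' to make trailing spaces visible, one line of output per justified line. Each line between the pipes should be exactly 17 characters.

Answer: |frog        night|
|rectangle   spoon|
|segment  water  a|
|so cup importance|
|cherry     vector|
|matrix      voice|
|release          |

Derivation:
Line 1: ['frog', 'night'] (min_width=10, slack=7)
Line 2: ['rectangle', 'spoon'] (min_width=15, slack=2)
Line 3: ['segment', 'water', 'a'] (min_width=15, slack=2)
Line 4: ['so', 'cup', 'importance'] (min_width=17, slack=0)
Line 5: ['cherry', 'vector'] (min_width=13, slack=4)
Line 6: ['matrix', 'voice'] (min_width=12, slack=5)
Line 7: ['release'] (min_width=7, slack=10)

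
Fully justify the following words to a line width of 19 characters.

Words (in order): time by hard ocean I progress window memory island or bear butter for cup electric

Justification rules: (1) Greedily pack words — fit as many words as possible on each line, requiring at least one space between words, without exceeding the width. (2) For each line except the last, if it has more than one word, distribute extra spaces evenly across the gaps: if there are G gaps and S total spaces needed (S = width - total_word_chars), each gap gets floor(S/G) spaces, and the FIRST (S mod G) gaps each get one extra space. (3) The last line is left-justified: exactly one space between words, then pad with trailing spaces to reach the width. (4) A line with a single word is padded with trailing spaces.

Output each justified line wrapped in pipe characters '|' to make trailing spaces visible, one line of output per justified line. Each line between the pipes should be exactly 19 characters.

Line 1: ['time', 'by', 'hard', 'ocean'] (min_width=18, slack=1)
Line 2: ['I', 'progress', 'window'] (min_width=17, slack=2)
Line 3: ['memory', 'island', 'or'] (min_width=16, slack=3)
Line 4: ['bear', 'butter', 'for', 'cup'] (min_width=19, slack=0)
Line 5: ['electric'] (min_width=8, slack=11)

Answer: |time  by hard ocean|
|I  progress  window|
|memory   island  or|
|bear butter for cup|
|electric           |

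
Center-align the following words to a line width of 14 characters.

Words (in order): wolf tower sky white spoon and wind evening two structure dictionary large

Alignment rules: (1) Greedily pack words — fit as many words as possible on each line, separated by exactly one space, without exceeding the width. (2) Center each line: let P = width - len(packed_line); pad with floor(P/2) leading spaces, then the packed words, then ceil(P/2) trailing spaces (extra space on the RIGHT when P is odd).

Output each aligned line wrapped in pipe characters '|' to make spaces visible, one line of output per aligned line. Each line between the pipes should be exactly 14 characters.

Answer: |wolf tower sky|
| white spoon  |
|   and wind   |
| evening two  |
|  structure   |
|  dictionary  |
|    large     |

Derivation:
Line 1: ['wolf', 'tower', 'sky'] (min_width=14, slack=0)
Line 2: ['white', 'spoon'] (min_width=11, slack=3)
Line 3: ['and', 'wind'] (min_width=8, slack=6)
Line 4: ['evening', 'two'] (min_width=11, slack=3)
Line 5: ['structure'] (min_width=9, slack=5)
Line 6: ['dictionary'] (min_width=10, slack=4)
Line 7: ['large'] (min_width=5, slack=9)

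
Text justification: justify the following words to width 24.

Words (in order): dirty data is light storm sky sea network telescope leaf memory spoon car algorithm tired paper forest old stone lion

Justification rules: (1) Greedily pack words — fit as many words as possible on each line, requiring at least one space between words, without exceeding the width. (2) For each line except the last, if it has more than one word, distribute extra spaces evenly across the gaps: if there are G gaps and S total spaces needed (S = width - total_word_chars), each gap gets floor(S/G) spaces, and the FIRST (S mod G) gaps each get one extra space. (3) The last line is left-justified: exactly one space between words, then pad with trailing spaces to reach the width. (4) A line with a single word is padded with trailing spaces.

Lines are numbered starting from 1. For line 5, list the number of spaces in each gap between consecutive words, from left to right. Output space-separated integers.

Answer: 2 2 1

Derivation:
Line 1: ['dirty', 'data', 'is', 'light'] (min_width=19, slack=5)
Line 2: ['storm', 'sky', 'sea', 'network'] (min_width=21, slack=3)
Line 3: ['telescope', 'leaf', 'memory'] (min_width=21, slack=3)
Line 4: ['spoon', 'car', 'algorithm'] (min_width=19, slack=5)
Line 5: ['tired', 'paper', 'forest', 'old'] (min_width=22, slack=2)
Line 6: ['stone', 'lion'] (min_width=10, slack=14)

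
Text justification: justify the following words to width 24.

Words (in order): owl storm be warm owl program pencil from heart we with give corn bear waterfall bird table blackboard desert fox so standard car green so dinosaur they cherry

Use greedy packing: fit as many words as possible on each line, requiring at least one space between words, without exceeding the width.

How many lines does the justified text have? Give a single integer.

Answer: 8

Derivation:
Line 1: ['owl', 'storm', 'be', 'warm', 'owl'] (min_width=21, slack=3)
Line 2: ['program', 'pencil', 'from'] (min_width=19, slack=5)
Line 3: ['heart', 'we', 'with', 'give', 'corn'] (min_width=23, slack=1)
Line 4: ['bear', 'waterfall', 'bird'] (min_width=19, slack=5)
Line 5: ['table', 'blackboard', 'desert'] (min_width=23, slack=1)
Line 6: ['fox', 'so', 'standard', 'car'] (min_width=19, slack=5)
Line 7: ['green', 'so', 'dinosaur', 'they'] (min_width=22, slack=2)
Line 8: ['cherry'] (min_width=6, slack=18)
Total lines: 8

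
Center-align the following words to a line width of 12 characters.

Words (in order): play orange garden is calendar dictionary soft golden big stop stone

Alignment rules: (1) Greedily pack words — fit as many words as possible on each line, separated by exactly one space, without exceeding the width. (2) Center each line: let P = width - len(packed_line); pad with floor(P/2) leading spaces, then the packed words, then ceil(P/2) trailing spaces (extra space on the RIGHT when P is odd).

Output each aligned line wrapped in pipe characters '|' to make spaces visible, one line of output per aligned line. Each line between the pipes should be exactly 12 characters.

Line 1: ['play', 'orange'] (min_width=11, slack=1)
Line 2: ['garden', 'is'] (min_width=9, slack=3)
Line 3: ['calendar'] (min_width=8, slack=4)
Line 4: ['dictionary'] (min_width=10, slack=2)
Line 5: ['soft', 'golden'] (min_width=11, slack=1)
Line 6: ['big', 'stop'] (min_width=8, slack=4)
Line 7: ['stone'] (min_width=5, slack=7)

Answer: |play orange |
| garden is  |
|  calendar  |
| dictionary |
|soft golden |
|  big stop  |
|   stone    |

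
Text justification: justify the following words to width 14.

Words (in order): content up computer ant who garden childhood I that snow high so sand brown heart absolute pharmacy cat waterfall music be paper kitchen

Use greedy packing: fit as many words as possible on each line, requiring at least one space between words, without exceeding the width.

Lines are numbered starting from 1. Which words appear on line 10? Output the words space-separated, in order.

Line 1: ['content', 'up'] (min_width=10, slack=4)
Line 2: ['computer', 'ant'] (min_width=12, slack=2)
Line 3: ['who', 'garden'] (min_width=10, slack=4)
Line 4: ['childhood', 'I'] (min_width=11, slack=3)
Line 5: ['that', 'snow', 'high'] (min_width=14, slack=0)
Line 6: ['so', 'sand', 'brown'] (min_width=13, slack=1)
Line 7: ['heart', 'absolute'] (min_width=14, slack=0)
Line 8: ['pharmacy', 'cat'] (min_width=12, slack=2)
Line 9: ['waterfall'] (min_width=9, slack=5)
Line 10: ['music', 'be', 'paper'] (min_width=14, slack=0)
Line 11: ['kitchen'] (min_width=7, slack=7)

Answer: music be paper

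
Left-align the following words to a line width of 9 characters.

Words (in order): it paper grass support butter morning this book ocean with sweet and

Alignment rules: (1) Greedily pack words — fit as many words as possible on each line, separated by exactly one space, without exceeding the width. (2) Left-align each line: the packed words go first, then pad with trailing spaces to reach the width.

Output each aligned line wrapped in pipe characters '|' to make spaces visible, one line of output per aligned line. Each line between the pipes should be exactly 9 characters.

Answer: |it paper |
|grass    |
|support  |
|butter   |
|morning  |
|this book|
|ocean    |
|with     |
|sweet and|

Derivation:
Line 1: ['it', 'paper'] (min_width=8, slack=1)
Line 2: ['grass'] (min_width=5, slack=4)
Line 3: ['support'] (min_width=7, slack=2)
Line 4: ['butter'] (min_width=6, slack=3)
Line 5: ['morning'] (min_width=7, slack=2)
Line 6: ['this', 'book'] (min_width=9, slack=0)
Line 7: ['ocean'] (min_width=5, slack=4)
Line 8: ['with'] (min_width=4, slack=5)
Line 9: ['sweet', 'and'] (min_width=9, slack=0)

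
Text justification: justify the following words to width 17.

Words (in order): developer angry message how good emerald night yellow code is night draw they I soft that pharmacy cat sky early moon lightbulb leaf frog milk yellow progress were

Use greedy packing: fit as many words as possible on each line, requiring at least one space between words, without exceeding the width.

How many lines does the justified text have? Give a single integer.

Answer: 11

Derivation:
Line 1: ['developer', 'angry'] (min_width=15, slack=2)
Line 2: ['message', 'how', 'good'] (min_width=16, slack=1)
Line 3: ['emerald', 'night'] (min_width=13, slack=4)
Line 4: ['yellow', 'code', 'is'] (min_width=14, slack=3)
Line 5: ['night', 'draw', 'they', 'I'] (min_width=17, slack=0)
Line 6: ['soft', 'that'] (min_width=9, slack=8)
Line 7: ['pharmacy', 'cat', 'sky'] (min_width=16, slack=1)
Line 8: ['early', 'moon'] (min_width=10, slack=7)
Line 9: ['lightbulb', 'leaf'] (min_width=14, slack=3)
Line 10: ['frog', 'milk', 'yellow'] (min_width=16, slack=1)
Line 11: ['progress', 'were'] (min_width=13, slack=4)
Total lines: 11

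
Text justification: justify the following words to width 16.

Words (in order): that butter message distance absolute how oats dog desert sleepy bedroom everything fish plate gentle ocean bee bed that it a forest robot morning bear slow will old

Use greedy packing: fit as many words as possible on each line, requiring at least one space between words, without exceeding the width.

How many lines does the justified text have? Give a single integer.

Line 1: ['that', 'butter'] (min_width=11, slack=5)
Line 2: ['message', 'distance'] (min_width=16, slack=0)
Line 3: ['absolute', 'how'] (min_width=12, slack=4)
Line 4: ['oats', 'dog', 'desert'] (min_width=15, slack=1)
Line 5: ['sleepy', 'bedroom'] (min_width=14, slack=2)
Line 6: ['everything', 'fish'] (min_width=15, slack=1)
Line 7: ['plate', 'gentle'] (min_width=12, slack=4)
Line 8: ['ocean', 'bee', 'bed'] (min_width=13, slack=3)
Line 9: ['that', 'it', 'a', 'forest'] (min_width=16, slack=0)
Line 10: ['robot', 'morning'] (min_width=13, slack=3)
Line 11: ['bear', 'slow', 'will'] (min_width=14, slack=2)
Line 12: ['old'] (min_width=3, slack=13)
Total lines: 12

Answer: 12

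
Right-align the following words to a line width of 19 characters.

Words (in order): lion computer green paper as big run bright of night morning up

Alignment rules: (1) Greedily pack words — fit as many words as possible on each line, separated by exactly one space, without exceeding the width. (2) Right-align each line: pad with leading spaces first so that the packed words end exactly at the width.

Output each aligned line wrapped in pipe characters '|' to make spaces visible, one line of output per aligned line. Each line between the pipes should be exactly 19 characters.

Line 1: ['lion', 'computer', 'green'] (min_width=19, slack=0)
Line 2: ['paper', 'as', 'big', 'run'] (min_width=16, slack=3)
Line 3: ['bright', 'of', 'night'] (min_width=15, slack=4)
Line 4: ['morning', 'up'] (min_width=10, slack=9)

Answer: |lion computer green|
|   paper as big run|
|    bright of night|
|         morning up|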